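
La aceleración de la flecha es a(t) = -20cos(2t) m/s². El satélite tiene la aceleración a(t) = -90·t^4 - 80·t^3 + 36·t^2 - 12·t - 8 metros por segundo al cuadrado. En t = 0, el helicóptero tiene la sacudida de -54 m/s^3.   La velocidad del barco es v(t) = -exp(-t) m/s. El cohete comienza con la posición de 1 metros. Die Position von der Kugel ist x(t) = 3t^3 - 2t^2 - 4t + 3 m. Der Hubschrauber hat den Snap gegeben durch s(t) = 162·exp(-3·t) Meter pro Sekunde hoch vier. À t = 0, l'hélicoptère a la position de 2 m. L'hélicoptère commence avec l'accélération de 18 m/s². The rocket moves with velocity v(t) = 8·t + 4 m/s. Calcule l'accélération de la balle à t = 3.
Pour résoudre ceci, nous devons prendre 2 dérivées de notre équation de la position x(t) = 3·t^3 - 2·t^2 - 4·t + 3. La dérivée de la position donne la vitesse: v(t) = 9·t^2 - 4·t - 4. La dérivée de la vitesse donne l'accélération: a(t) = 18·t - 4. En utilisant a(t) = 18·t - 4 et en substituant t = 3, nous trouvons a = 50.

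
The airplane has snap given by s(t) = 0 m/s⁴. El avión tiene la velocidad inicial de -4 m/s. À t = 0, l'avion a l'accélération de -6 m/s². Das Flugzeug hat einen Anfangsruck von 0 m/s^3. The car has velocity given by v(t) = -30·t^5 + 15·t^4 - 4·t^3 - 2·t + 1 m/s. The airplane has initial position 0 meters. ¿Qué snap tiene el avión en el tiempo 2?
Tenemos el snap s(t) = 0. Sustituyendo t = 2: s(2) = 0.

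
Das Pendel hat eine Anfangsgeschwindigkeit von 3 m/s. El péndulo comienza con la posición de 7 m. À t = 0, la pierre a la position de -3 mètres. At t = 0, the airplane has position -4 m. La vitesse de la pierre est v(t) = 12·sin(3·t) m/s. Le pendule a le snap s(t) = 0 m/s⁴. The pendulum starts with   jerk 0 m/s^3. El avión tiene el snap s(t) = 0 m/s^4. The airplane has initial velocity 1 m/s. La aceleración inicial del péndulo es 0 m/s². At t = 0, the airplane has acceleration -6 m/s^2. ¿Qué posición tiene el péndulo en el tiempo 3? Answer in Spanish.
Debemos encontrar la antiderivada de nuestra ecuación del snap s(t) = 0 4 veces. La antiderivada del snap es la sacudida. Usando j(0) = 0, obtenemos j(t) = 0. La antiderivada de la sacudida es la aceleración. Usando a(0) = 0, obtenemos a(t) = 0. Tomando ∫a(t)dt y aplicando v(0) = 3, encontramos v(t) = 3. Tomando ∫v(t)dt y aplicando x(0) = 7, encontramos x(t) = 3·t + 7. Tenemos la posición x(t) = 3·t + 7. Sustituyendo t = 3: x(3) = 16.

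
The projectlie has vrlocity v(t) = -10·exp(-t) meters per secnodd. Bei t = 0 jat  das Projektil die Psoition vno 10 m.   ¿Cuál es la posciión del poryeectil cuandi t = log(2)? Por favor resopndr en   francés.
En partant de la vitesse v(t) = -10·exp(-t), nous prenons 1 primitive. L'intégrale de la vitesse, avec x(0) = 10, donne la position: x(t) = 10·exp(-t). De l'équation de la position x(t) = 10·exp(-t), nous substituons t = log(2) pour obtenir x = 5.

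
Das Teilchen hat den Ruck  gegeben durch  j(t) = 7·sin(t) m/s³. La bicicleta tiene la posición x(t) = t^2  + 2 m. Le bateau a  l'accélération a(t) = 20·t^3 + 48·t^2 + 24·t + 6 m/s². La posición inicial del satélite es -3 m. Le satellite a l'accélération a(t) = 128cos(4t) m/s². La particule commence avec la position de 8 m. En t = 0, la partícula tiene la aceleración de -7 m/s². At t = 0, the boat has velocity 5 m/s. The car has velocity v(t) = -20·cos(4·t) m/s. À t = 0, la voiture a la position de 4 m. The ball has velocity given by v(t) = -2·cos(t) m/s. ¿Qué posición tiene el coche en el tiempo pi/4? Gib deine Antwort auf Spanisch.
Debemos encontrar la integral de nuestra ecuación de la velocidad v(t) = -20·cos(4·t) 1 vez. La antiderivada de la velocidad es la posición. Usando x(0) = 4, obtenemos x(t) = 4 - 5·sin(4·t). Tenemos la posición x(t) = 4 - 5·sin(4·t). Sustituyendo t = pi/4: x(pi/4) = 4.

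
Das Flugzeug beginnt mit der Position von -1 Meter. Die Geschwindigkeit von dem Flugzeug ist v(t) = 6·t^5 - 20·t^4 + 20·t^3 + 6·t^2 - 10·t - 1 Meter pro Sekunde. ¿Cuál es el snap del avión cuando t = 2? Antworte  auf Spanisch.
Partiendo de la velocidad v(t) = 6·t^5 - 20·t^4 + 20·t^3 + 6·t^2 - 10·t - 1, tomamos 3 derivadas. La derivada de la velocidad da la aceleración: a(t) = 30·t^4 - 80·t^3 + 60·t^2 + 12·t - 10. La derivada de la aceleración da la sacudida: j(t) = 120·t^3 - 240·t^2 + 120·t + 12. Tomando d/dt de j(t), encontramos s(t) = 360·t^2 - 480·t + 120. Usando s(t) = 360·t^2 - 480·t + 120 y sustituyendo t = 2, encontramos s = 600.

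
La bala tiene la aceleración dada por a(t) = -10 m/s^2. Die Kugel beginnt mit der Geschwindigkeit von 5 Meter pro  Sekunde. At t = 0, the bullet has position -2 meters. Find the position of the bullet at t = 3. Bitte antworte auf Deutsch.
Wir müssen unsere Gleichung für die Beschleunigung a(t) = -10 2-mal integrieren. Die Stammfunktion von der Beschleunigung, mit v(0) = 5, ergibt die Geschwindigkeit: v(t) = 5 - 10·t. Das Integral von der Geschwindigkeit ist die Position. Mit x(0) = -2 erhalten wir x(t) = -5·t^2 + 5·t - 2. Wir haben die Position x(t) = -5·t^2 + 5·t - 2. Durch Einsetzen von t = 3: x(3) = -32.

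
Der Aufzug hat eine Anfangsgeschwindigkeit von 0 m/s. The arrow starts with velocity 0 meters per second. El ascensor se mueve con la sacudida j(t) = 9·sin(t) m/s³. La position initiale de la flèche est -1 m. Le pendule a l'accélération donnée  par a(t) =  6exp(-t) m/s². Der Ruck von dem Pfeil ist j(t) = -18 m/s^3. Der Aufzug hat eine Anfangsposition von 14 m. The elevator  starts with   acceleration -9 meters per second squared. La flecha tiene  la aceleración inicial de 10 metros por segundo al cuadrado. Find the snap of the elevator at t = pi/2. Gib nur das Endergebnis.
The snap at t = pi/2 is s = 0.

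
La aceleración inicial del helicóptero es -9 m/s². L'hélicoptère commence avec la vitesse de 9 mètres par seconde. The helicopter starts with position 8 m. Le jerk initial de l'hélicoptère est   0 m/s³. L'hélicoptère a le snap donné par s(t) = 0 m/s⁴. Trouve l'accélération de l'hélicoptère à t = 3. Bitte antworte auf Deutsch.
Wir müssen das Integral unserer Gleichung für den Snap s(t) = 0 2-mal finden. Mit ∫s(t)dt und Anwendung von j(0) = 0, finden wir j(t) = 0. Durch Integration von dem Ruck und Verwendung der Anfangsbedingung a(0) = -9, erhalten wir a(t) = -9. Wir haben die Beschleunigung a(t) = -9. Durch Einsetzen von t = 3: a(3) = -9.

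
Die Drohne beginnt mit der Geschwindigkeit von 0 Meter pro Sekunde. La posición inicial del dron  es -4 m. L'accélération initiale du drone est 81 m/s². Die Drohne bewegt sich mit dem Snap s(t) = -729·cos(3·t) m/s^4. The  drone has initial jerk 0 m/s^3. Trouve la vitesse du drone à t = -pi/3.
Nous devons intégrer notre équation du snap s(t) = -729·cos(3·t) 3 fois. L'intégrale du snap est le jerk. En utilisant j(0) = 0, nous obtenons j(t) = -243·sin(3·t). En prenant ∫j(t)dt et en appliquant a(0) = 81, nous trouvons a(t) = 81·cos(3·t). En intégrant l'accélération et en utilisant la condition initiale v(0) = 0, nous obtenons v(t) = 27·sin(3·t). Nous avons la vitesse v(t) = 27·sin(3·t). En substituant t = -pi/3: v(-pi/3) = 0.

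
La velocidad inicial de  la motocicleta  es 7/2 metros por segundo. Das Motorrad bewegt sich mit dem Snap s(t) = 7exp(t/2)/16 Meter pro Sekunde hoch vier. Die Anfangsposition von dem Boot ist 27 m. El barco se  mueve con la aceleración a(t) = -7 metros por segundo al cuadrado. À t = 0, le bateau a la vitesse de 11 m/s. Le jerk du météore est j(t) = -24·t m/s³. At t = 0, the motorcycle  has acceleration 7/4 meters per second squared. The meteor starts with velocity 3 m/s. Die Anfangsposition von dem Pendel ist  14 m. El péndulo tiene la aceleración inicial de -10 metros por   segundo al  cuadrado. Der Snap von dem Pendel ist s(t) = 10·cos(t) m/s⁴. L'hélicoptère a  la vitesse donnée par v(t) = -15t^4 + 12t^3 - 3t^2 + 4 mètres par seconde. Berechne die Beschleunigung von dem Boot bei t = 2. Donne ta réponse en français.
Nous avons l'accélération a(t) = -7. En substituant t = 2: a(2) = -7.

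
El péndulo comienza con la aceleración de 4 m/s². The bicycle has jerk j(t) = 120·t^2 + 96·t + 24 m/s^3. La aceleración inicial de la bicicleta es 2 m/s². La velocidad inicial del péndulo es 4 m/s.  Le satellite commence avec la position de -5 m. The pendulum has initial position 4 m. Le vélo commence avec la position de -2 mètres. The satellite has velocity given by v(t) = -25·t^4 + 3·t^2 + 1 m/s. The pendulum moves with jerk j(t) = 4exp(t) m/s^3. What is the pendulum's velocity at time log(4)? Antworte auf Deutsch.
Ausgehend von dem Ruck j(t) = 4·exp(t), nehmen wir 2 Integrale. Durch Integration von dem Ruck und Verwendung der Anfangsbedingung a(0) = 4, erhalten wir a(t) = 4·exp(t). Durch Integration von der Beschleunigung und Verwendung der Anfangsbedingung v(0) = 4, erhalten wir v(t) = 4·exp(t). Aus der Gleichung für die Geschwindigkeit v(t) = 4·exp(t), setzen wir t = log(4) ein und erhalten v = 16.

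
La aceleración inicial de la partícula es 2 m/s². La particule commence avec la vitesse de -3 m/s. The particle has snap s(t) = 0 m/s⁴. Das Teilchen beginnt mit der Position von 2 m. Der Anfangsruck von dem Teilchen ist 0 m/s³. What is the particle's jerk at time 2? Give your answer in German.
Um dies zu lösen, müssen wir 1 Stammfunktion unserer Gleichung für den Snap s(t) = 0 finden. Die Stammfunktion von dem Snap, mit j(0) = 0, ergibt den Ruck: j(t) = 0. Wir haben den Ruck j(t) = 0. Durch Einsetzen von t = 2: j(2) = 0.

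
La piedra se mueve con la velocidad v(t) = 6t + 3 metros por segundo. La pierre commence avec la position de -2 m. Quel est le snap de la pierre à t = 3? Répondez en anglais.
To solve this, we need to take 3 derivatives of our velocity equation v(t) = 6·t + 3. Taking d/dt of v(t), we find a(t) = 6. Taking d/dt of a(t), we find j(t) = 0. Taking d/dt of j(t), we find s(t) = 0. We have snap s(t) = 0. Substituting t = 3: s(3) = 0.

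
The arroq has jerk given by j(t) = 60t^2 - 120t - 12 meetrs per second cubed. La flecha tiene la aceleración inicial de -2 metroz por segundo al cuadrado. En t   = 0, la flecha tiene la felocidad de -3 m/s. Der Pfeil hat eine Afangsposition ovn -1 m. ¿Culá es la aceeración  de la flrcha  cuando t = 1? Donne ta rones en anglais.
To solve this, we need to take 1 integral of our jerk equation j(t) = 60·t^2 - 120·t - 12. Finding the antiderivative of j(t) and using a(0) = -2: a(t) = 20·t^3 - 60·t^2 - 12·t - 2. Using a(t) = 20·t^3 - 60·t^2 - 12·t - 2 and substituting t = 1, we find a = -54.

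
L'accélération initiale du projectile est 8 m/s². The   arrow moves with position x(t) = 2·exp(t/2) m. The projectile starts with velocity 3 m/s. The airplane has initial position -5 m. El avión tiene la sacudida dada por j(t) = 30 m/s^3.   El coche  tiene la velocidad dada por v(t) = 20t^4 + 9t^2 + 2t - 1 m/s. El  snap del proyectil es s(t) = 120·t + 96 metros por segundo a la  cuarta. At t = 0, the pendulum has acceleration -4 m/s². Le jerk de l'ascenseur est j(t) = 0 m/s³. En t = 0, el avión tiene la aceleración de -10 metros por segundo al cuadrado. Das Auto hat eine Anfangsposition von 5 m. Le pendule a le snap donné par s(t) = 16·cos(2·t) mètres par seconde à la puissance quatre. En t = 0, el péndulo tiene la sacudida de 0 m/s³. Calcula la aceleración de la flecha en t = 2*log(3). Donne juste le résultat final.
La respuesta es 3/2.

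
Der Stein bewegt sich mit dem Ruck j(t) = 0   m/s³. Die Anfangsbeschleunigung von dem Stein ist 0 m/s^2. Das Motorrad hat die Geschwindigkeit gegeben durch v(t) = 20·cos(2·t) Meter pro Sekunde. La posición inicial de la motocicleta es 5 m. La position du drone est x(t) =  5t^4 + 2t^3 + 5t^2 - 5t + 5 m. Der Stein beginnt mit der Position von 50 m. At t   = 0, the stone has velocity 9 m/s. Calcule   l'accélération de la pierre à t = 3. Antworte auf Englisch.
Starting from jerk j(t) = 0, we take 1 antiderivative. The integral of jerk is acceleration. Using a(0) = 0, we get a(t) = 0. Using a(t) = 0 and substituting t = 3, we find a = 0.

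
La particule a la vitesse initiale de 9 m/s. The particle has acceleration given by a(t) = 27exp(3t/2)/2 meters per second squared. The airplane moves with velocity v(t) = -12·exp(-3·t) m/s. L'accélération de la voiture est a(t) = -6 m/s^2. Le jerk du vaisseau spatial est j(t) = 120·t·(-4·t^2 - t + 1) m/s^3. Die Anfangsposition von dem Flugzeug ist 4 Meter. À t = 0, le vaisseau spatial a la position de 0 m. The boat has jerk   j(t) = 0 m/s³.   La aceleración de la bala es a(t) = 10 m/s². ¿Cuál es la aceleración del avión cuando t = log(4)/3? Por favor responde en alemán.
Um dies zu lösen, müssen wir 1 Ableitung unserer Gleichung für die Geschwindigkeit v(t) = -12·exp(-3·t) nehmen. Die Ableitung von der Geschwindigkeit ergibt die Beschleunigung: a(t) = 36·exp(-3·t). Aus der Gleichung für die Beschleunigung a(t) = 36·exp(-3·t), setzen wir t = log(4)/3 ein und erhalten a = 9.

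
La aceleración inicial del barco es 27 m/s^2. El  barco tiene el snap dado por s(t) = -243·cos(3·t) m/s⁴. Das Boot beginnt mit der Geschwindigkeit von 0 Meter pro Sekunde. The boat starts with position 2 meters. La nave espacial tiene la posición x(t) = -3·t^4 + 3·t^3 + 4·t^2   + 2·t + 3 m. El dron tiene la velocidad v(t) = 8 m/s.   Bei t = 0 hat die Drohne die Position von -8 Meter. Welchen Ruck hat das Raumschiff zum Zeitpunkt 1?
Ausgehend von der Position x(t) = -3·t^4 + 3·t^3 + 4·t^2 + 2·t + 3, nehmen wir 3 Ableitungen. Mit d/dt von x(t) finden wir v(t) = -12·t^3 + 9·t^2 + 8·t + 2. Mit d/dt von v(t) finden wir a(t) = -36·t^2 + 18·t + 8. Mit d/dt von a(t) finden wir j(t) = 18 - 72·t. Aus der Gleichung für den Ruck j(t) = 18 - 72·t, setzen wir t = 1 ein und erhalten j = -54.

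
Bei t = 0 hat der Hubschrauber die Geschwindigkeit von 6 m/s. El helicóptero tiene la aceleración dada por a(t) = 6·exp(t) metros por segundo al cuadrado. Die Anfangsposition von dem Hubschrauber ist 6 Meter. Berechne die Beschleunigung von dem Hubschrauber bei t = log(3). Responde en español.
De la ecuación de la aceleración a(t) = 6·exp(t), sustituimos t = log(3) para obtener a = 18.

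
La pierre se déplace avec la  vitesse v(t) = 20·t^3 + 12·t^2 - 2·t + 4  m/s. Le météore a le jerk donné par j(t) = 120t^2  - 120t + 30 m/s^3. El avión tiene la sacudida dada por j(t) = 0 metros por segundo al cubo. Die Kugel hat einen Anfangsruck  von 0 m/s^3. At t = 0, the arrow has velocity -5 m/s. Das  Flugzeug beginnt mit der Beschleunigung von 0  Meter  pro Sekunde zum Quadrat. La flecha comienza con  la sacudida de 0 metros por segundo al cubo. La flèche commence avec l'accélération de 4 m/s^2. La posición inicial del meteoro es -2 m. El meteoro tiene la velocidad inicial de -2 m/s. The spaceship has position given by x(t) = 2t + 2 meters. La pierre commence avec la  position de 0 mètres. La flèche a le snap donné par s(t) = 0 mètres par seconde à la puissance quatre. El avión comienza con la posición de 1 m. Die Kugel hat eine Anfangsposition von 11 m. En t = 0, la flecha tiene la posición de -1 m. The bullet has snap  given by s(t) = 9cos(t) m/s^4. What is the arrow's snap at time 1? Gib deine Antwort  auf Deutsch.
Mit s(t) = 0 und Einsetzen von t = 1, finden wir s = 0.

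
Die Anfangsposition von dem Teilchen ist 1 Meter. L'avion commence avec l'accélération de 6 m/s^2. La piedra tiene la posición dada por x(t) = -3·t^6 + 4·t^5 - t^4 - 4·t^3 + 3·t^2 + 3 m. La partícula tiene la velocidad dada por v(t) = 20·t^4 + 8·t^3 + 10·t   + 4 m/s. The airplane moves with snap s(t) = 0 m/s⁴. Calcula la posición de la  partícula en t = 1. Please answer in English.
We must find the antiderivative of our velocity equation v(t) = 20·t^4 + 8·t^3 + 10·t + 4 1 time. The integral of velocity is position. Using x(0) = 1, we get x(t) = 4·t^5 + 2·t^4 + 5·t^2 + 4·t + 1. We have position x(t) = 4·t^5 + 2·t^4 + 5·t^2 + 4·t + 1. Substituting t = 1: x(1) = 16.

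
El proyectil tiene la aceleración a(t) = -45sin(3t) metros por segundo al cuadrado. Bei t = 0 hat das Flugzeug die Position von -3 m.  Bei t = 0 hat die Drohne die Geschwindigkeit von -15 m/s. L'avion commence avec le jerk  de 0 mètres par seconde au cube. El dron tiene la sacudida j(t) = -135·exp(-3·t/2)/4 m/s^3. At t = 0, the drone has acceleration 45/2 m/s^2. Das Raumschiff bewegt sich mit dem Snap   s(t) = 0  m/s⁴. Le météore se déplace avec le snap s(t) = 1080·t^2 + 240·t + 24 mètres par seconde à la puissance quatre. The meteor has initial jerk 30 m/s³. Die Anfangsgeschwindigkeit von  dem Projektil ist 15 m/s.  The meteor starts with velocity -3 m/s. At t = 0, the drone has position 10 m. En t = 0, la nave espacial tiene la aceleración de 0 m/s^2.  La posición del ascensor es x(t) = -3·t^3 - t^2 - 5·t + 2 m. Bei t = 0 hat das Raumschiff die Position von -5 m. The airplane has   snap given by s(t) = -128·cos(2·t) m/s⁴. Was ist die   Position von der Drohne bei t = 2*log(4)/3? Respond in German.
Wir müssen das Integral unserer Gleichung für den Ruck j(t) = -135·exp(-3·t/2)/4 3-mal finden. Die Stammfunktion von dem Ruck, mit a(0) = 45/2, ergibt die Beschleunigung: a(t) = 45·exp(-3·t/2)/2. Durch Integration von der Beschleunigung und Verwendung der Anfangsbedingung v(0) = -15, erhalten wir v(t) = -15·exp(-3·t/2). Die Stammfunktion von der Geschwindigkeit, mit x(0) = 10, ergibt die Position: x(t) = 10·exp(-3·t/2). Wir haben die Position x(t) = 10·exp(-3·t/2). Durch Einsetzen von t = 2*log(4)/3: x(2*log(4)/3) = 5/2.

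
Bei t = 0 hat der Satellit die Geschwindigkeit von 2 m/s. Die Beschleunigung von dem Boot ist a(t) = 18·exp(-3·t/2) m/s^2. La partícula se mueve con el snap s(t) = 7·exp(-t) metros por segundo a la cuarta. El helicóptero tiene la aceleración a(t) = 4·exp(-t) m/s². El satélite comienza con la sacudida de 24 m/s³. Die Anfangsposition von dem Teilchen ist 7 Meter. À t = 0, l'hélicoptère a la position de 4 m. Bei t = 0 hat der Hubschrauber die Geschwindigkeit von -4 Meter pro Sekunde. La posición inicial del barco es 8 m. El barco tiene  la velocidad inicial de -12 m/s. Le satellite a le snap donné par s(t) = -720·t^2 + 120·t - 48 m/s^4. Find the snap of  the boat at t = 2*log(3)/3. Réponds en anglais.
To solve this, we need to take 2 derivatives of our acceleration equation a(t) = 18·exp(-3·t/2). Differentiating acceleration, we get jerk: j(t) = -27·exp(-3·t/2). The derivative of jerk gives snap: s(t) = 81·exp(-3·t/2)/2. From the given snap equation s(t) = 81·exp(-3·t/2)/2, we substitute t = 2*log(3)/3 to get s = 27/2.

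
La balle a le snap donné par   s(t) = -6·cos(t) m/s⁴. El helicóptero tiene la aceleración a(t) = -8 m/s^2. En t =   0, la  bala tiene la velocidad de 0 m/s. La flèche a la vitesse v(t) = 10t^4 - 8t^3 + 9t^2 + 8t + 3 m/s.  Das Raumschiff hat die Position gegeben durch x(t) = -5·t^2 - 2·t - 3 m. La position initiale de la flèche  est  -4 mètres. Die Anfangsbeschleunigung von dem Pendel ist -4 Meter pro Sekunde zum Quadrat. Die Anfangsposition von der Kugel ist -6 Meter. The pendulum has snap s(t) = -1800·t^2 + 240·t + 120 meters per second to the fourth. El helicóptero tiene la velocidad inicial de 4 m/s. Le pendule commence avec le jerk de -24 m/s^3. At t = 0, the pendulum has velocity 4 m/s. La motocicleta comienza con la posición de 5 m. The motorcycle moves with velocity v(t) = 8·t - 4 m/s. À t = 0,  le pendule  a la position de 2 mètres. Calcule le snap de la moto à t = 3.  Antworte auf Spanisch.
Debemos derivar nuestra ecuación de la velocidad v(t) = 8·t - 4 3 veces. Tomando d/dt de v(t), encontramos a(t) = 8. Tomando d/dt de a(t), encontramos j(t) = 0. La derivada de la sacudida da el snap: s(t) = 0. Tenemos el snap s(t) = 0. Sustituyendo t = 3: s(3) = 0.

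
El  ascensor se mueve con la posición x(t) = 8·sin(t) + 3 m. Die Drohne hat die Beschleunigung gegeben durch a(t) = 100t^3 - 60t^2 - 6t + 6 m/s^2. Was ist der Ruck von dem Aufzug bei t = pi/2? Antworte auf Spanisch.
Para resolver esto, necesitamos tomar 3 derivadas de nuestra ecuación de la posición x(t) = 8·sin(t) + 3. Derivando la posición, obtenemos la velocidad: v(t) = 8·cos(t). La derivada de la velocidad da la aceleración: a(t) = -8·sin(t). Derivando la aceleración, obtenemos la sacudida: j(t) = -8·cos(t). Usando j(t) = -8·cos(t) y sustituyendo t = pi/2, encontramos j = 0.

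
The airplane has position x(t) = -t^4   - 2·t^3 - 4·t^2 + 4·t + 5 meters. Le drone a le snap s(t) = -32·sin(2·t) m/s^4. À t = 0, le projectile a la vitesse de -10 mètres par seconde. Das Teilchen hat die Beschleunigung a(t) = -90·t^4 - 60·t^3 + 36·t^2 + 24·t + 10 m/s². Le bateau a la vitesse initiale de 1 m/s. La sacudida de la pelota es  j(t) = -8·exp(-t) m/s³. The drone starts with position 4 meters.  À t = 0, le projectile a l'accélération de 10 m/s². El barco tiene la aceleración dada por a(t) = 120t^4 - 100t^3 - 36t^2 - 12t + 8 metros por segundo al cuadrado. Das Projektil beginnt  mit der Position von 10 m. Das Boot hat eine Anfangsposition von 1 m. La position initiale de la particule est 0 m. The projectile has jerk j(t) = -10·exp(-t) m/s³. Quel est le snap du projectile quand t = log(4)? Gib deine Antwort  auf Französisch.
Pour résoudre ceci, nous devons prendre 1 dérivée de notre équation du jerk j(t) = -10·exp(-t). En prenant d/dt de j(t), nous trouvons s(t) = 10·exp(-t). En utilisant s(t) = 10·exp(-t) et en substituant t = log(4), nous trouvons s = 5/2.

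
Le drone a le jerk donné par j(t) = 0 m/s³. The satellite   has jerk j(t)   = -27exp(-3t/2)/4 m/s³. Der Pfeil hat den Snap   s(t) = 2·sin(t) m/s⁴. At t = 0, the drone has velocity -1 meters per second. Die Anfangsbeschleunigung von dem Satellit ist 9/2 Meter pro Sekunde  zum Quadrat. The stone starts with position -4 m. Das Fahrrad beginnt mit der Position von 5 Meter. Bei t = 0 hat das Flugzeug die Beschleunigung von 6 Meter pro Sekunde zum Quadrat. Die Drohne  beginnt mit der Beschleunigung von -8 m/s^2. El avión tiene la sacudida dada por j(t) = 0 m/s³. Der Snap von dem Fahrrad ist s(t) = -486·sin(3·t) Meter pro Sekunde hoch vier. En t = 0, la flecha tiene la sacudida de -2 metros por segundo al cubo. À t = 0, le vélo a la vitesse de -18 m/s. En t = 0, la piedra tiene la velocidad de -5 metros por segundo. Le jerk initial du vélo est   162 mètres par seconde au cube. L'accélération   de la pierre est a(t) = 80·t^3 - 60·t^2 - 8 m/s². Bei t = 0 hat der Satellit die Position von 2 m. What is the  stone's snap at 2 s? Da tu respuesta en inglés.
To solve this, we need to take 2 derivatives of our acceleration equation a(t) = 80·t^3 - 60·t^2 - 8. Differentiating acceleration, we get jerk: j(t) = 240·t^2 - 120·t. Taking d/dt of j(t), we find s(t) = 480·t - 120. Using s(t) = 480·t - 120 and substituting t = 2, we find s = 840.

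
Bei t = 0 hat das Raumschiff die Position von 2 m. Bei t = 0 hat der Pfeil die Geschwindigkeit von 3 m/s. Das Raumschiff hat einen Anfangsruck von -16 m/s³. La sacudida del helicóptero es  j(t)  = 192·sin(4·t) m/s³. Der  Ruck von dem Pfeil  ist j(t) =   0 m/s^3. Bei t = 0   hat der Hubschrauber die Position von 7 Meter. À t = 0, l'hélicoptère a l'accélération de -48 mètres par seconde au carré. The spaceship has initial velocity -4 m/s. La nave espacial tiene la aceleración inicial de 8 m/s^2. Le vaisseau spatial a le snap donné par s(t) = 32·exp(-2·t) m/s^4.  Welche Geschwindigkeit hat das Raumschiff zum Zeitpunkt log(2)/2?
Wir müssen unsere Gleichung für den Snap s(t) = 32·exp(-2·t) 3-mal integrieren. Die Stammfunktion von dem Snap, mit j(0) = -16, ergibt den Ruck: j(t) = -16·exp(-2·t). Das Integral von dem Ruck, mit a(0) = 8, ergibt die Beschleunigung: a(t) = 8·exp(-2·t). Die Stammfunktion von der Beschleunigung ist die Geschwindigkeit. Mit v(0) = -4 erhalten wir v(t) = -4·exp(-2·t). Wir haben die Geschwindigkeit v(t) = -4·exp(-2·t). Durch Einsetzen von t = log(2)/2: v(log(2)/2) = -2.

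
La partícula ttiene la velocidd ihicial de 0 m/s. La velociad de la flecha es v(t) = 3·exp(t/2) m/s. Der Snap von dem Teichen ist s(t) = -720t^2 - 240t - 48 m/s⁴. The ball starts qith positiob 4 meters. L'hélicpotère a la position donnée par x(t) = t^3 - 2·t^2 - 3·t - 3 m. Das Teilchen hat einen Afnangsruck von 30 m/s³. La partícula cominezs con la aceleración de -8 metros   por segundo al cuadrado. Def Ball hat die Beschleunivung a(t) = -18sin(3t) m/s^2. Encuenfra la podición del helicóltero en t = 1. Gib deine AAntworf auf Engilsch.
From the given position equation x(t) = t^3 - 2·t^2 - 3·t - 3, we substitute t = 1 to get x = -7.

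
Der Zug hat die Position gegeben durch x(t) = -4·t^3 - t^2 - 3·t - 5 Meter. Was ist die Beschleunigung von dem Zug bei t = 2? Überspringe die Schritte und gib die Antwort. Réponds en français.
a(2) = -50.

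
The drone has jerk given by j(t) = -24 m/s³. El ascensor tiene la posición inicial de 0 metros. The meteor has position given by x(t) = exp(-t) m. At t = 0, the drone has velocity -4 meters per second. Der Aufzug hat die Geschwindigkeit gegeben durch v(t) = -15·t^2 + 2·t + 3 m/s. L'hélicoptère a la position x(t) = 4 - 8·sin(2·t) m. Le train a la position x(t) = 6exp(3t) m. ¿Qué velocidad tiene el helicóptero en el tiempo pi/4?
Partiendo de la posición x(t) = 4 - 8·sin(2·t), tomamos 1 derivada. Derivando la posición, obtenemos la velocidad: v(t) = -16·cos(2·t). Usando v(t) = -16·cos(2·t) y sustituyendo t = pi/4, encontramos v = 0.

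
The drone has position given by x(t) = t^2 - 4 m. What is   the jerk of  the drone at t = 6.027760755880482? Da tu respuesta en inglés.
To solve this, we need to take 3 derivatives of our position equation x(t) = t^2 - 4. Taking d/dt of x(t), we find v(t) = 2·t. The derivative of velocity gives acceleration: a(t) = 2. Taking d/dt of a(t), we find j(t) = 0. From the given jerk equation j(t) = 0, we substitute t = 6.027760755880482 to get j = 0.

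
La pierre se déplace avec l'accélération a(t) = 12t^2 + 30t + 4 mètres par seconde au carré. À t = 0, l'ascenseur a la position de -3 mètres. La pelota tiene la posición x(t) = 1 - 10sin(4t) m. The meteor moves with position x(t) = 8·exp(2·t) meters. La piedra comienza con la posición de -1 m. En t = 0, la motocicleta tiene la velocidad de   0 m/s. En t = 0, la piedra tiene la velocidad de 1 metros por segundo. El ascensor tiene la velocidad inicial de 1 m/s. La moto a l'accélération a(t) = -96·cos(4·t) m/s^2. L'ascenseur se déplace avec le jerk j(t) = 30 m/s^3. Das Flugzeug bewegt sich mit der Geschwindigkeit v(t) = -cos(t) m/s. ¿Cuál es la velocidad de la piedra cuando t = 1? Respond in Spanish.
Para resolver esto, necesitamos tomar 1 integral de nuestra ecuación de la aceleración a(t) = 12·t^2 + 30·t + 4. La antiderivada de la aceleración, con v(0) = 1, da la velocidad: v(t) = 4·t^3 + 15·t^2 + 4·t + 1. Tenemos la velocidad v(t) = 4·t^3 + 15·t^2 + 4·t + 1. Sustituyendo t = 1: v(1) = 24.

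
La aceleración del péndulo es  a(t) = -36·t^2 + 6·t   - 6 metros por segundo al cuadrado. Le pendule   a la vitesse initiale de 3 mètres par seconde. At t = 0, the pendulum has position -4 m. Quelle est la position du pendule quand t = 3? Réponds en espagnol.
Debemos encontrar la antiderivada de nuestra ecuación de la aceleración a(t) = -36·t^2 + 6·t - 6 2 veces. La antiderivada de la aceleración es la velocidad. Usando v(0) = 3, obtenemos v(t) = -12·t^3 + 3·t^2 - 6·t + 3. La integral de la velocidad es la posición. Usando x(0) = -4, obtenemos x(t) = -3·t^4 + t^3 - 3·t^2 + 3·t - 4. Usando x(t) = -3·t^4 + t^3 - 3·t^2 + 3·t - 4 y sustituyendo t = 3, encontramos x = -238.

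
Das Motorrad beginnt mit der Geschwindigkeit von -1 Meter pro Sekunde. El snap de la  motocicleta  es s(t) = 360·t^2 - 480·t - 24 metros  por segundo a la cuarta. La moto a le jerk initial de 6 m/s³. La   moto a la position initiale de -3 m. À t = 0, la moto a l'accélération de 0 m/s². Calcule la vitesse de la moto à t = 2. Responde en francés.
Nous devons intégrer notre équation du snap s(t) = 360·t^2 - 480·t - 24 3 fois. La primitive du snap est le jerk. En utilisant j(0) = 6, nous obtenons j(t) = 120·t^3 - 240·t^2 - 24·t + 6. L'intégrale du jerk, avec a(0) = 0, donne l'accélération: a(t) = 2·t·(15·t^3 - 40·t^2 - 6·t + 3). L'intégrale de l'accélération, avec v(0) = -1, donne la vitesse: v(t) = 6·t^5 - 20·t^4 - 4·t^3 + 3·t^2 - 1. De l'équation de la vitesse v(t) = 6·t^5 - 20·t^4 - 4·t^3 + 3·t^2 - 1, nous substituons t = 2 pour obtenir v = -149.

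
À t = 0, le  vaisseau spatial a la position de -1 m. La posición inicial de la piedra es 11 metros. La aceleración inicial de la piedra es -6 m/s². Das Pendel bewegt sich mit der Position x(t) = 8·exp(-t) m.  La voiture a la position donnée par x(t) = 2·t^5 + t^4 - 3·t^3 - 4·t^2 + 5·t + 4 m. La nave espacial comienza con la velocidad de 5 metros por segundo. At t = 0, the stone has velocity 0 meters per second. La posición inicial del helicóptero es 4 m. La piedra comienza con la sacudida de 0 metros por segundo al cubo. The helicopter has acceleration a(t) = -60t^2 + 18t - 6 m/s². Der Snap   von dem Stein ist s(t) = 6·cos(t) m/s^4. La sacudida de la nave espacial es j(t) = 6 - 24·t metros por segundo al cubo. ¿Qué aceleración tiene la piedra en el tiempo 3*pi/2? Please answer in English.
Starting from snap s(t) = 6·cos(t), we take 2 antiderivatives. Integrating snap and using the initial condition j(0) = 0, we get j(t) = 6·sin(t). Finding the integral of j(t) and using a(0) = -6: a(t) = -6·cos(t). Using a(t) = -6·cos(t) and substituting t = 3*pi/2, we find a = 0.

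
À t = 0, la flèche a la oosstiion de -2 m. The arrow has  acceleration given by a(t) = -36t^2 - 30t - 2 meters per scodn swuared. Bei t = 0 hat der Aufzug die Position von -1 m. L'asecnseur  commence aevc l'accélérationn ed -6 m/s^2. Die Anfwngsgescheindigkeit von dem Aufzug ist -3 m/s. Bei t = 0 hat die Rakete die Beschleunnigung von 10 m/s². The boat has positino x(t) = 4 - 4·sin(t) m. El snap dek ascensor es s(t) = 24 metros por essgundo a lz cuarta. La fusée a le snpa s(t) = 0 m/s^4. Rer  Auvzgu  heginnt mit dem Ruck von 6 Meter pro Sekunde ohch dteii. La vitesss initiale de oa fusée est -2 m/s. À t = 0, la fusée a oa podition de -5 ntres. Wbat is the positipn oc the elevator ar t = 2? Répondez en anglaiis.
We need to integrate our snap equation s(t) = 24 4 times. The antiderivative of snap, with j(0) = 6, gives jerk: j(t) = 24·t + 6. The integral of jerk is acceleration. Using a(0) = -6, we get a(t) = 12·t^2 + 6·t - 6. Finding the antiderivative of a(t) and using v(0) = -3: v(t) = 4·t^3 + 3·t^2 - 6·t - 3. The integral of velocity is position. Using x(0) = -1, we get x(t) = t^4 + t^3 - 3·t^2 - 3·t - 1. Using x(t) = t^4 + t^3 - 3·t^2 - 3·t - 1 and substituting t = 2, we find x = 5.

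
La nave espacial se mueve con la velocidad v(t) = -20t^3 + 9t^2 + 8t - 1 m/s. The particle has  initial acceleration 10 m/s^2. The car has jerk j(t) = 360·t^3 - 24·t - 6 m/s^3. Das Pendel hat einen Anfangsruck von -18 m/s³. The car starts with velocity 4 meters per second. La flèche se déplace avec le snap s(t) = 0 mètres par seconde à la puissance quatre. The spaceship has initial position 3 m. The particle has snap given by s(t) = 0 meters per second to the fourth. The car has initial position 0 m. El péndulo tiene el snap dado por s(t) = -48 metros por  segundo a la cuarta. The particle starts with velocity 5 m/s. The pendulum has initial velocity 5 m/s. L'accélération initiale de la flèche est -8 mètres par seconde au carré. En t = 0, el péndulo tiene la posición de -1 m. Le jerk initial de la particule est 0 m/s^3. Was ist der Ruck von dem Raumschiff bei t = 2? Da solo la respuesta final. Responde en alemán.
j(2) = -222.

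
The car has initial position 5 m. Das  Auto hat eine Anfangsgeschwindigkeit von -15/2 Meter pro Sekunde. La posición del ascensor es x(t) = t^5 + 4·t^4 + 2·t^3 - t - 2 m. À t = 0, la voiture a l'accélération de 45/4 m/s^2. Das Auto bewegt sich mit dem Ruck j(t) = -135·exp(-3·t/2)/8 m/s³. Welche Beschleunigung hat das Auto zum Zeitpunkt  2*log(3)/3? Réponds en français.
Nous devons intégrer notre équation du jerk j(t) = -135·exp(-3·t/2)/8 1 fois. La primitive du jerk est l'accélération. En utilisant a(0) = 45/4, nous obtenons a(t) = 45·exp(-3·t/2)/4. En utilisant a(t) = 45·exp(-3·t/2)/4 et en substituant t = 2*log(3)/3, nous trouvons a = 15/4.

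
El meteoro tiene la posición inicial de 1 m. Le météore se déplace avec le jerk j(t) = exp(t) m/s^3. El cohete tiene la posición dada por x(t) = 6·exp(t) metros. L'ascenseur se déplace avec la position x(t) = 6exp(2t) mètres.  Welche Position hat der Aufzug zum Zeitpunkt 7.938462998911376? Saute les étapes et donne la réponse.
x(7.938462998911376) = 47142499.0320510.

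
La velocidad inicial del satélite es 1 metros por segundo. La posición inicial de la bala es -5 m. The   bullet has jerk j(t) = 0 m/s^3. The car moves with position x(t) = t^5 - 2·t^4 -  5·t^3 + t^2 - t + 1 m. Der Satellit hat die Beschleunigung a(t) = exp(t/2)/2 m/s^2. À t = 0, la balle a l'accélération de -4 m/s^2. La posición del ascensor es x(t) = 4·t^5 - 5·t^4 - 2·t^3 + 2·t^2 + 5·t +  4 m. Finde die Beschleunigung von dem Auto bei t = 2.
Wir müssen unsere Gleichung für die Position x(t) = t^5 - 2·t^4 - 5·t^3 + t^2 - t + 1 2-mal ableiten. Mit d/dt von x(t) finden wir v(t) = 5·t^4 - 8·t^3 - 15·t^2 + 2·t - 1. Die Ableitung von der Geschwindigkeit ergibt die Beschleunigung: a(t) = 20·t^3 - 24·t^2 - 30·t + 2. Aus der Gleichung für die Beschleunigung a(t) = 20·t^3 - 24·t^2 - 30·t + 2, setzen wir t = 2 ein und erhalten a = 6.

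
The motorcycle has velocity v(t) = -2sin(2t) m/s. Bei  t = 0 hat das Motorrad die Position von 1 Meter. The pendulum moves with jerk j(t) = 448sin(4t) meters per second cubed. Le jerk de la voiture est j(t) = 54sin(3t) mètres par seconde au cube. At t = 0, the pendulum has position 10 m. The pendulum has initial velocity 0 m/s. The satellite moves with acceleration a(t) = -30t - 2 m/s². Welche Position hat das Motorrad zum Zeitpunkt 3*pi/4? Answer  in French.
En partant de la vitesse v(t) = -2·sin(2·t), nous prenons 1 primitive. En prenant ∫v(t)dt et en appliquant x(0) = 1, nous trouvons x(t) = cos(2·t). Nous avons la position x(t) = cos(2·t). En substituant t = 3*pi/4: x(3*pi/4) = 0.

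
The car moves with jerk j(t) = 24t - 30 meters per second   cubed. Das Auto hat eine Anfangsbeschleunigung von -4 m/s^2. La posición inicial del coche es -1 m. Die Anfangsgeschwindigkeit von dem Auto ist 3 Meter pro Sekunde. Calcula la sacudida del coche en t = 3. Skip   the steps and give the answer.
La respuesta es 42.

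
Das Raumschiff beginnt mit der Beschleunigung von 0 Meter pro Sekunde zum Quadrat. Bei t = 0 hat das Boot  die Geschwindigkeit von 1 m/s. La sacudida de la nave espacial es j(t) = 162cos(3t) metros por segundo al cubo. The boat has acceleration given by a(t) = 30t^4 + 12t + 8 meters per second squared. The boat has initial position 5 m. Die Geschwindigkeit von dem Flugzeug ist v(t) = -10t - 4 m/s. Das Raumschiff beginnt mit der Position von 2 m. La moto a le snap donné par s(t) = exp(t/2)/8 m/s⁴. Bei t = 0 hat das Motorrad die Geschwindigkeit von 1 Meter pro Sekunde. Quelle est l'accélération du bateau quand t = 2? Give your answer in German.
Aus der Gleichung für die Beschleunigung a(t) = 30·t^4 + 12·t + 8, setzen wir t = 2 ein und erhalten a = 512.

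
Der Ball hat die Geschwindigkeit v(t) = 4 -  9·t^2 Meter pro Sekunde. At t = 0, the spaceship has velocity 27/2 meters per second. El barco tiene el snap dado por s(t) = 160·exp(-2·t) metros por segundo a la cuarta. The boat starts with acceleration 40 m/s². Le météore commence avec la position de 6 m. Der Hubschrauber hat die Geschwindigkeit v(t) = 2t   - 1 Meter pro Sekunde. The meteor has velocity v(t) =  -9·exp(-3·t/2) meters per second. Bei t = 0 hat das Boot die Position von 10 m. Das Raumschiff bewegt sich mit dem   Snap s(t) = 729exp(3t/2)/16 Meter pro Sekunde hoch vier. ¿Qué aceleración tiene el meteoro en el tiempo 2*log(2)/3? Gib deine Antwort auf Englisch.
Starting from velocity v(t) = -9·exp(-3·t/2), we take 1 derivative. Taking d/dt of v(t), we find a(t) = 27·exp(-3·t/2)/2. From the given acceleration equation a(t) = 27·exp(-3·t/2)/2, we substitute t = 2*log(2)/3 to get a = 27/4.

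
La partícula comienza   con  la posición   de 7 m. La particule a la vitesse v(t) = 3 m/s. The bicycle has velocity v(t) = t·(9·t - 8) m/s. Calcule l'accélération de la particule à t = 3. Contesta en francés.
Pour résoudre ceci, nous devons prendre 1 dérivée de notre équation de la vitesse v(t) = 3. La dérivée de la vitesse donne l'accélération: a(t) = 0. En utilisant a(t) = 0 et en substituant t = 3, nous trouvons a = 0.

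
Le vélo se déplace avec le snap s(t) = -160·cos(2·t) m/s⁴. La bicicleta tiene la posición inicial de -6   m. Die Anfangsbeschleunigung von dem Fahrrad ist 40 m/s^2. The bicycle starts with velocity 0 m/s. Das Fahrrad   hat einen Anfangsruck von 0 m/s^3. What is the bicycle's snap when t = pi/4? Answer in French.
Nous avons le snap s(t) = -160·cos(2·t). En substituant t = pi/4: s(pi/4) = 0.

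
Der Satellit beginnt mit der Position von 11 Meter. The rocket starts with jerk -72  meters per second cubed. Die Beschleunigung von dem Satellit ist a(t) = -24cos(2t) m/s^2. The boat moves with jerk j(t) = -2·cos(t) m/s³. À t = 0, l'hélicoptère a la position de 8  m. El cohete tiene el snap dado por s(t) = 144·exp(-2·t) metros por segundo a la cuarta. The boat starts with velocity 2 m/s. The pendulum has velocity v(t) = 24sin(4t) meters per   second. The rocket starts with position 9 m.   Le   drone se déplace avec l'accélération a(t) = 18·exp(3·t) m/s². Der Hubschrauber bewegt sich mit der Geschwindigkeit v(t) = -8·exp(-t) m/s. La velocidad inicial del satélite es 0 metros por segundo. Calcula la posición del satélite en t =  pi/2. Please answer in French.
Pour résoudre ceci, nous devons prendre 2 primitives de notre équation de l'accélération a(t) = -24·cos(2·t). En prenant ∫a(t)dt et en appliquant v(0) = 0, nous trouvons v(t) = -12·sin(2·t). En prenant ∫v(t)dt et en appliquant x(0) = 11, nous trouvons x(t) = 6·cos(2·t) + 5. Nous avons la position x(t) = 6·cos(2·t) + 5. En substituant t = pi/2: x(pi/2) = -1.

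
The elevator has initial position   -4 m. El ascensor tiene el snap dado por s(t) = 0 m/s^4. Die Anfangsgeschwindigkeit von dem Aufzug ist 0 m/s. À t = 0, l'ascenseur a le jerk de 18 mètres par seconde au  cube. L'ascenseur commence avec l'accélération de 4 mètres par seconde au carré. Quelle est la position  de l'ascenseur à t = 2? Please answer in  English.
To solve this, we need to take 4 integrals of our snap equation s(t) = 0. Taking ∫s(t)dt and applying j(0) = 18, we find j(t) = 18. The antiderivative of jerk is acceleration. Using a(0) = 4, we get a(t) = 18·t + 4. Taking ∫a(t)dt and applying v(0) = 0, we find v(t) = t·(9·t + 4). Integrating velocity and using the initial condition x(0) = -4, we get x(t) = 3·t^3 + 2·t^2 - 4. From the given position equation x(t) = 3·t^3 + 2·t^2 - 4, we substitute t = 2 to get x = 28.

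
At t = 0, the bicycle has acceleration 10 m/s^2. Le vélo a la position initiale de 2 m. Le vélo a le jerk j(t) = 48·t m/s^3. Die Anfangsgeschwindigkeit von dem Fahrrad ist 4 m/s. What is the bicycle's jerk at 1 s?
From the given jerk equation j(t) = 48·t, we substitute t = 1 to get j = 48.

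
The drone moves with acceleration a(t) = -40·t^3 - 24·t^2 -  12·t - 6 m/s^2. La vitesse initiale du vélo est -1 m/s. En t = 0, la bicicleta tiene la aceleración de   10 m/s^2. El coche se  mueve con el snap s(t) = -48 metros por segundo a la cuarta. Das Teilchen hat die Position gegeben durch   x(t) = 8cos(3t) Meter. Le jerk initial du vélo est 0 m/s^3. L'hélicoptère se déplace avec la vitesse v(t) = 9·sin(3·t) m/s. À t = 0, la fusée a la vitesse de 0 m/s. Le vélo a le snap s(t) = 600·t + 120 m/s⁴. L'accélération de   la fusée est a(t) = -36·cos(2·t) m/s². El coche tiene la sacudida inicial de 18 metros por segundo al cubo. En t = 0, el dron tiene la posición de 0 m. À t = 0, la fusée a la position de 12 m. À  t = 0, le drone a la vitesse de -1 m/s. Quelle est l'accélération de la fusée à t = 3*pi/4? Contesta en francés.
En utilisant a(t) = -36·cos(2·t) et en substituant t = 3*pi/4, nous trouvons a = 0.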